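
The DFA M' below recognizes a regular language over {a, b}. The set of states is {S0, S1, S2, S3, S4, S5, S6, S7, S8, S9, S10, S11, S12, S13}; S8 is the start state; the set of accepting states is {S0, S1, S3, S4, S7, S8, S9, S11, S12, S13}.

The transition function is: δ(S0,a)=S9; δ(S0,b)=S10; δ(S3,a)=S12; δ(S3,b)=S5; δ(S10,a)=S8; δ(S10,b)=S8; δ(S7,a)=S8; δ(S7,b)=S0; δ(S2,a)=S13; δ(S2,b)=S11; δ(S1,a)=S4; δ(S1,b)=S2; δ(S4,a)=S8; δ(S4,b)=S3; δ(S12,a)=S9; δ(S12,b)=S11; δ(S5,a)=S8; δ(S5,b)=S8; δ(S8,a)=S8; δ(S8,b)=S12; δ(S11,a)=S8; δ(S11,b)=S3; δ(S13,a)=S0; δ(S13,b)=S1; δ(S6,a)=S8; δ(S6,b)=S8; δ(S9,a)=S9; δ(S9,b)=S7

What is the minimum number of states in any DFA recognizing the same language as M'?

5

States {S1,S2,S4,S6,S13} cannot be reached from the start state, so discard them.
P0 = {S0,S3,S7,S8,S9,S11,S12} | {S5,S10}.
Split {S0,S3,S7,S8,S9,S11,S12} by δ(·,b) → {S7,S8,S9,S11,S12} and {S0,S3}.
On input b, block {S7,S8,S9,S11,S12} splits into {S8,S9,S12} and {S7,S11}.
Refine {S8,S9,S12} on symbol b: members go to different blocks, giving {S9,S12} and {S8}.
The partition is now stable with 5 blocks: {S9,S12} | {S5,S10} | {S0,S3} | {S7,S11} | {S8}.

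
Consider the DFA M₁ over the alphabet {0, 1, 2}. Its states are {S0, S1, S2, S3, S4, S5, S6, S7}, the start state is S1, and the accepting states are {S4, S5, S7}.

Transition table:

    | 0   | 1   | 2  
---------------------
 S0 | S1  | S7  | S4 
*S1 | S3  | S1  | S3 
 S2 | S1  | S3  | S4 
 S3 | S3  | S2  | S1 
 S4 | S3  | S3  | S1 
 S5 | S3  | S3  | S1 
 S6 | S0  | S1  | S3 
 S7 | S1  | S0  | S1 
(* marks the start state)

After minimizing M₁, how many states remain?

First remove the unreachable states {S0,S5,S6,S7}; 4 states remain.
P0 = {S4} | {S1,S2,S3}.
On input 2, block {S1,S2,S3} splits into {S1,S3} and {S2}.
Refine {S1,S3} on symbol 1: members go to different blocks, giving {S1} and {S3}.
The partition is now stable with 4 blocks: {S4} | {S1} | {S2} | {S3}.

4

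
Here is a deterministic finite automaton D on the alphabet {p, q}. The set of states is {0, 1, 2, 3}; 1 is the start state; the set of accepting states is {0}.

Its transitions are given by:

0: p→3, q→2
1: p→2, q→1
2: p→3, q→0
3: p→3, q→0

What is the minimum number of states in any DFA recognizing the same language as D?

3

Start with accepting vs non-accepting: {0} | {1,2,3}.
On input q, block {1,2,3} splits into {2,3} and {1}.
No further refinement is possible. Final partition (3 blocks): {0} | {2,3} | {1}.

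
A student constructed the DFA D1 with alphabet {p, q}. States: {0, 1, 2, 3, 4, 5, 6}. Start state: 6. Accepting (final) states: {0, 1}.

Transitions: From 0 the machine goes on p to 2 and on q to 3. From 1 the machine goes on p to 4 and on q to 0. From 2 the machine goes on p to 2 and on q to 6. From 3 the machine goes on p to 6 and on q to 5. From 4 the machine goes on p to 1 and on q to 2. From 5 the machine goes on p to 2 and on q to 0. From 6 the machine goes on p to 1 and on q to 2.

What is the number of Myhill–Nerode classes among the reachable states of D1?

6

Initial partition by acceptance: {0,1} | {2,3,4,5,6}.
Split {0,1} by δ(·,q) → {0} and {1}.
On input p, block {2,3,4,5,6} splits into {2,3,5} and {4,6}.
Refine {2,3,5} on symbol p: members go to different blocks, giving {2,5} and {3}.
Split {2,5} by δ(·,q) → {2} and {5}.
No further refinement is possible. Final partition (6 blocks): {0} | {2} | {1} | {4,6} | {3} | {5}.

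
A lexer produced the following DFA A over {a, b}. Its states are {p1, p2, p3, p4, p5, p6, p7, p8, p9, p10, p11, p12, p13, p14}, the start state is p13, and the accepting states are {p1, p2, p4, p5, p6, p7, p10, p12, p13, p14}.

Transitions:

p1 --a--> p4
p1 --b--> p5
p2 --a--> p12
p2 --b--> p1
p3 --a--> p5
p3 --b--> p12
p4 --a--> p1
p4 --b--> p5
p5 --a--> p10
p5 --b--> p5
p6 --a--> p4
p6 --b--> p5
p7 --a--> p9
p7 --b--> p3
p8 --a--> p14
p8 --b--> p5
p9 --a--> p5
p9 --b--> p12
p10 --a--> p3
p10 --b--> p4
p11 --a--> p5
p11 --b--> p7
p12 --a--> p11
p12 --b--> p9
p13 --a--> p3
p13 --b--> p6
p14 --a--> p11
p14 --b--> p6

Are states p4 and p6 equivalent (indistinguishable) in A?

First remove the unreachable states {p2,p8,p14}; 11 states remain.
Start with accepting vs non-accepting: {p1,p4,p5,p6,p7,p10,p12,p13} | {p3,p9,p11}.
Refine {p1,p4,p5,p6,p7,p10,p12,p13} on symbol a: members go to different blocks, giving {p1,p4,p5,p6} and {p7,p10,p12,p13}.
Refine {p1,p4,p5,p6} on symbol a: members go to different blocks, giving {p1,p4,p6} and {p5}.
On input b, block {p7,p10,p12,p13} splits into {p7,p12} and {p10,p13}.
Stable partition: {p1,p4,p6} | {p3,p9,p11} | {p7,p12} | {p5} | {p10,p13} — 5 equivalence classes.
p4 and p6 lie in the same block of the stable partition, so they are equivalent — no string distinguishes them.

Yes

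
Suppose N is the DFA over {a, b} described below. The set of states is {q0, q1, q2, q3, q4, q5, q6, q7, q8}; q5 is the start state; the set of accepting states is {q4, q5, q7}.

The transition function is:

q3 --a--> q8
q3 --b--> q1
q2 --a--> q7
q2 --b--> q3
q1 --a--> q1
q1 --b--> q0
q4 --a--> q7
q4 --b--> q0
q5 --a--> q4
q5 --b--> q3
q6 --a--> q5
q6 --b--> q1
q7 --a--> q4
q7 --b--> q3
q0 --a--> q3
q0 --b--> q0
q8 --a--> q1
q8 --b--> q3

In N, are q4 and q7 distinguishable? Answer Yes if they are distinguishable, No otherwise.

First remove the unreachable states {q2,q6}; 7 states remain.
P0 = {q4,q5,q7} | {q0,q1,q3,q8}.
The partition is now stable with 2 blocks: {q4,q5,q7} | {q0,q1,q3,q8}.
q4 and q7 lie in the same block of the stable partition, so they are equivalent — no string distinguishes them.

No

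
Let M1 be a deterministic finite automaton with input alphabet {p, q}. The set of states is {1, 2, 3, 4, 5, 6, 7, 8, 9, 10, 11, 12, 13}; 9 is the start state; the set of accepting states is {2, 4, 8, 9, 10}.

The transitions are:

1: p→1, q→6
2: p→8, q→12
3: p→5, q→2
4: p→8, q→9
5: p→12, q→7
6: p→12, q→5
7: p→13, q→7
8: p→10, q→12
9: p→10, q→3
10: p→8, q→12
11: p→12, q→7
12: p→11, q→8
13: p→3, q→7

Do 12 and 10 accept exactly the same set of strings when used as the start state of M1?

No

First remove the unreachable states {1,4,6}; 10 states remain.
P0 = {2,8,9,10} | {3,5,7,11,12,13}.
Refine {3,5,7,11,12,13} on symbol q: members go to different blocks, giving {5,7,11,13} and {3,12}.
Refine {5,7,11,13} on symbol p: members go to different blocks, giving {5,11,13} and {7}.
The partition is now stable with 4 blocks: {2,8,9,10} | {5,11,13} | {3,12} | {7}.
12 and 10 end up in different blocks, so they are distinguishable. For instance, the string 'ε' is accepted from only 10.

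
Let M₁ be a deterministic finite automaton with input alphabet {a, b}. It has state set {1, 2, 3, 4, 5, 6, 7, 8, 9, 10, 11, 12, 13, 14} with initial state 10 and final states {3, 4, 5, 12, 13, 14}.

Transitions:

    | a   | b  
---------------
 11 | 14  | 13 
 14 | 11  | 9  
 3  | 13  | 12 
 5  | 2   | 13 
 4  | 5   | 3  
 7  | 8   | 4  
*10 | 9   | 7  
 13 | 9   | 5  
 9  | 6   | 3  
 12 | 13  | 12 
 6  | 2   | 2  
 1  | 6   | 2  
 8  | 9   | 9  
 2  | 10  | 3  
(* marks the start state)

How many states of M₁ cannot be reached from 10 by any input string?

3

Starting at 10 and following transitions, the reachable set is {2, 3, 4, 5, 6, 7, 8, 9, 10, 12, 13}. That leaves 1, 11, 14 unreachable — 3 in total.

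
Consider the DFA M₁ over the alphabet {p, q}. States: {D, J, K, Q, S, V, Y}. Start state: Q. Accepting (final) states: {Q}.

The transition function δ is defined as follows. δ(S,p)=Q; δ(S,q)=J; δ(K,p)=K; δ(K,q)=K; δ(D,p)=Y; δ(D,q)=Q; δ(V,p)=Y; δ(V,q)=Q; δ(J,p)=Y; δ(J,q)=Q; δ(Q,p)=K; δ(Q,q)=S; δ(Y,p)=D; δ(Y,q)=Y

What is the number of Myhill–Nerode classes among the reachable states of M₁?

First remove the unreachable states {V}; 6 states remain.
P0 = {Q} | {D,J,K,S,Y}.
On input p, block {D,J,K,S,Y} splits into {D,J,K,Y} and {S}.
On input q, block {D,J,K,Y} splits into {K,Y} and {D,J}.
Split {K,Y} by δ(·,p) → {K} and {Y}.
The partition is now stable with 5 blocks: {Q} | {K} | {S} | {D,J} | {Y}.

5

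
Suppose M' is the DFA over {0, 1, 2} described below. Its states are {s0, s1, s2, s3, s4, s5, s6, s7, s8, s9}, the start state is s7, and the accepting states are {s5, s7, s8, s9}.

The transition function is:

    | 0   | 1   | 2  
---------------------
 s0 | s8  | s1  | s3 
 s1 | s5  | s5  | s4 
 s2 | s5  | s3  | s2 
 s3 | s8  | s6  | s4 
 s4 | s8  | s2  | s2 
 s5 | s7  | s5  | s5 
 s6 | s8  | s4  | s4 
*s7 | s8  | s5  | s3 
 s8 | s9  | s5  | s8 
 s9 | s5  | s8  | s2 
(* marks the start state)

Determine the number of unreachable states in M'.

2

Starting at s7 and following transitions, the reachable set is {s2, s3, s4, s5, s6, s7, s8, s9}. That leaves s0, s1 unreachable — 2 in total.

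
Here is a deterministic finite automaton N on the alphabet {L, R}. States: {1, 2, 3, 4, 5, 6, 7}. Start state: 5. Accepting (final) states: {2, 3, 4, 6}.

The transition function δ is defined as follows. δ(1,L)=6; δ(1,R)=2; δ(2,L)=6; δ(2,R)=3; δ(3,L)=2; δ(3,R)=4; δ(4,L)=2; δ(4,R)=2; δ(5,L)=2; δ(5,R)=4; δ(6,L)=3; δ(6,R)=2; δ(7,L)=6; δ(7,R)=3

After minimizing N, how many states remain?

2

States {1,7} cannot be reached from the start state, so discard them.
Start with accepting vs non-accepting: {2,3,4,6} | {5}.
No further refinement is possible. Final partition (2 blocks): {2,3,4,6} | {5}.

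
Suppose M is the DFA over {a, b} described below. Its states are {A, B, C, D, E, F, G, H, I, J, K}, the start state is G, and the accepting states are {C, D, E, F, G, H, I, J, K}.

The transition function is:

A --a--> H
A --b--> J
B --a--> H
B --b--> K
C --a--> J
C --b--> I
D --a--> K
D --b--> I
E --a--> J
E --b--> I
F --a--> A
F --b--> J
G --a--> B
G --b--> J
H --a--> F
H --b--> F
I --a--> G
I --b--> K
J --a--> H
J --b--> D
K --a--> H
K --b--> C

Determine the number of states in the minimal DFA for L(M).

6

States {E} cannot be reached from the start state, so discard them.
Initial partition by acceptance: {C,D,F,G,H,I,J,K} | {A,B}.
On input a, block {C,D,F,G,H,I,J,K} splits into {C,D,H,I,J,K} and {F,G}.
Refine {C,D,H,I,J,K} on symbol a: members go to different blocks, giving {C,D,J,K} and {H,I}.
Refine {C,D,J,K} on symbol a: members go to different blocks, giving {C,D} and {J,K}.
On input b, block {H,I} splits into {H} and {I}.
The partition is now stable with 6 blocks: {C,D} | {A,B} | {F,G} | {H} | {J,K} | {I}.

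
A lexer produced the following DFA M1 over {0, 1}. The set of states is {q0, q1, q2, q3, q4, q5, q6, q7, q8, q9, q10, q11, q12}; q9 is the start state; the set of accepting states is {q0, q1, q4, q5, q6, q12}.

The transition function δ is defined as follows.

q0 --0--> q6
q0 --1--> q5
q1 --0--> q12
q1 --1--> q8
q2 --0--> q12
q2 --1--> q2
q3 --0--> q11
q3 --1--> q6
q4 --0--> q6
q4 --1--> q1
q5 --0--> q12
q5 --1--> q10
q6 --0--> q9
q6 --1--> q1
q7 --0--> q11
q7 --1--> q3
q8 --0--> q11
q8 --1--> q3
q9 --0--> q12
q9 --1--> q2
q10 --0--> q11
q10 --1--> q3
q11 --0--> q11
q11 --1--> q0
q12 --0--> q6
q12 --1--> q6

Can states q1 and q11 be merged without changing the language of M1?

Reachable states from the start: {q0,q1,q2,q3,q5,q6,q8,q9,q10,q11,q12}. Unreachable: {q4,q7} — drop them.
Initial partition by acceptance: {q0,q1,q5,q6,q12} | {q2,q3,q8,q9,q10,q11}.
Split {q0,q1,q5,q6,q12} by δ(·,0) → {q0,q1,q5,q12} and {q6}.
Split {q0,q1,q5,q12} by δ(·,0) → {q0,q12} and {q1,q5}.
Split {q0,q12} by δ(·,1) → {q0} and {q12}.
Split {q2,q3,q8,q9,q10,q11} by δ(·,0) → {q3,q8,q10,q11} and {q2,q9}.
On input 1, block {q3,q8,q10,q11} splits into {q8,q10} and {q3} and {q11}.
No further refinement is possible. Final partition (8 blocks): {q0} | {q8,q10} | {q6} | {q1,q5} | {q12} | {q2,q9} | {q3} | {q11}.
q1 and q11 end up in different blocks, so they are distinguishable. For instance, the string 'ε' is accepted from only q1.

No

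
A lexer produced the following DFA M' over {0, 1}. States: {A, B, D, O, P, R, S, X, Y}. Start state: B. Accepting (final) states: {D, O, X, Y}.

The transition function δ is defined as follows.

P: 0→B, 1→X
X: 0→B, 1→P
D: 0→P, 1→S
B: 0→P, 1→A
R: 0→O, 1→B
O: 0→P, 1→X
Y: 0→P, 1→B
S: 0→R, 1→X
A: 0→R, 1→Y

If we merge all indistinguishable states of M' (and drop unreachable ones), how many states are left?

7

First remove the unreachable states {D,S}; 7 states remain.
P0 = {O,X,Y} | {A,B,P,R}.
On input 1, block {O,X,Y} splits into {X,Y} and {O}.
Split {A,B,P,R} by δ(·,0) → {A,B,P} and {R}.
Refine {A,B,P} on symbol 0: members go to different blocks, giving {B,P} and {A}.
Split {B,P} by δ(·,1) → {P} and {B}.
Refine {X,Y} on symbol 0: members go to different blocks, giving {Y} and {X}.
No further refinement is possible. Final partition (7 blocks): {Y} | {P} | {O} | {R} | {A} | {B} | {X}.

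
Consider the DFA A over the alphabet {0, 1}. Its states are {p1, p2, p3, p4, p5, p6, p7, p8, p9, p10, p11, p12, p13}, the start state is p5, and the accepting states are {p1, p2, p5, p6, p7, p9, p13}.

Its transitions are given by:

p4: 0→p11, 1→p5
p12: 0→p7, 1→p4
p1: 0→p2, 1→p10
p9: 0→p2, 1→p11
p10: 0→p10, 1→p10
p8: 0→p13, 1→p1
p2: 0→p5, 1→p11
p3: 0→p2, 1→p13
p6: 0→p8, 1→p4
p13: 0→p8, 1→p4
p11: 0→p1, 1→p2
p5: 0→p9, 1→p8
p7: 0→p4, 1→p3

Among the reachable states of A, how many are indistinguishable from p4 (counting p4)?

Reachable states from the start: {p1,p2,p4,p5,p8,p9,p10,p11,p13}. Unreachable: {p3,p6,p7,p12} — drop them.
P0 = {p1,p2,p5,p9,p13} | {p4,p8,p10,p11}.
On input 0, block {p1,p2,p5,p9,p13} splits into {p1,p2,p5,p9} and {p13}.
Refine {p4,p8,p10,p11} on symbol 0: members go to different blocks, giving {p4,p10} and {p8} and {p11}.
Refine {p1,p2,p5,p9} on symbol 1: members go to different blocks, giving {p2,p9} and {p1} and {p5}.
Split {p2,p9} by δ(·,0) → {p2} and {p9}.
Split {p4,p10} by δ(·,0) → {p4} and {p10}.
No further refinement is possible. Final partition (9 blocks): {p2} | {p4} | {p13} | {p8} | {p11} | {p1} | {p5} | {p9} | {p10}.
State p4 belongs to the block {p4}, which has 1 states.

1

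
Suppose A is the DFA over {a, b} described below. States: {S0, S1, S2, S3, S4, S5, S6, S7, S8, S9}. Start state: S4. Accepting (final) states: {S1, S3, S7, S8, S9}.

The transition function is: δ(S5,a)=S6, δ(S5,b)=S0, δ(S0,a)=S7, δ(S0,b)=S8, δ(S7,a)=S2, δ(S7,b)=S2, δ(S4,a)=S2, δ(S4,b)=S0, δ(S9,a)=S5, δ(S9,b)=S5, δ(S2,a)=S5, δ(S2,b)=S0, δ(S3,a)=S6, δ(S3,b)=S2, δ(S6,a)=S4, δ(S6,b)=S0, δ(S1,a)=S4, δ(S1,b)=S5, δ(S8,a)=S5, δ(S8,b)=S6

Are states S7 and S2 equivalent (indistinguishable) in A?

No

First remove the unreachable states {S1,S3,S9}; 7 states remain.
Start with accepting vs non-accepting: {S7,S8} | {S0,S2,S4,S5,S6}.
Refine {S0,S2,S4,S5,S6} on symbol a: members go to different blocks, giving {S2,S4,S5,S6} and {S0}.
The partition is now stable with 3 blocks: {S7,S8} | {S2,S4,S5,S6} | {S0}.
S7 and S2 end up in different blocks, so they are distinguishable. For instance, the string 'ε' is accepted from only S7.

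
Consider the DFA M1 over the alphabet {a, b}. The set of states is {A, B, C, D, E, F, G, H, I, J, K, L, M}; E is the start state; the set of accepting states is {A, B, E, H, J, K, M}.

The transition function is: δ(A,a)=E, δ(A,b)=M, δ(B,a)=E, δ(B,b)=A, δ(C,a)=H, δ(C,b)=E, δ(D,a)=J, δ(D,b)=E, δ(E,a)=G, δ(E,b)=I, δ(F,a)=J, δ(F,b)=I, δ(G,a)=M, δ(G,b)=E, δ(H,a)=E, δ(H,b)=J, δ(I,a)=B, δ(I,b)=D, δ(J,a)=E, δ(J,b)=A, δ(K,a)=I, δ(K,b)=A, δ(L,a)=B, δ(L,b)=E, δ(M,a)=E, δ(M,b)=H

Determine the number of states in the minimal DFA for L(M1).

First remove the unreachable states {C,F,K,L}; 9 states remain.
Initial partition by acceptance: {A,B,E,H,J,M} | {D,G,I}.
Refine {A,B,E,H,J,M} on symbol a: members go to different blocks, giving {A,B,H,J,M} and {E}.
On input b, block {D,G,I} splits into {D,G} and {I}.
No further refinement is possible. Final partition (4 blocks): {A,B,H,J,M} | {D,G} | {E} | {I}.

4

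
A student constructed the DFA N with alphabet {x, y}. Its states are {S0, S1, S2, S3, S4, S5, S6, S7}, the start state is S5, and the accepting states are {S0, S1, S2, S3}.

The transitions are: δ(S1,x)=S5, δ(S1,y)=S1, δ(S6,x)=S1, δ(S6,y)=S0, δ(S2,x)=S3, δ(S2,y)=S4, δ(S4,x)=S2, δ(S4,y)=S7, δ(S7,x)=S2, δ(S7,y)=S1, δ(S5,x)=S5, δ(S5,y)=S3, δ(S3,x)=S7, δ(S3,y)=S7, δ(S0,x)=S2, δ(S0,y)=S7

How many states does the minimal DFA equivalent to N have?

First remove the unreachable states {S0,S6}; 6 states remain.
Start with accepting vs non-accepting: {S1,S2,S3} | {S4,S5,S7}.
Refine {S1,S2,S3} on symbol x: members go to different blocks, giving {S1,S3} and {S2}.
On input y, block {S1,S3} splits into {S1} and {S3}.
Refine {S4,S5,S7} on symbol x: members go to different blocks, giving {S4,S7} and {S5}.
On input y, block {S4,S7} splits into {S4} and {S7}.
The partition is now stable with 6 blocks: {S1} | {S4} | {S2} | {S3} | {S5} | {S7}.

6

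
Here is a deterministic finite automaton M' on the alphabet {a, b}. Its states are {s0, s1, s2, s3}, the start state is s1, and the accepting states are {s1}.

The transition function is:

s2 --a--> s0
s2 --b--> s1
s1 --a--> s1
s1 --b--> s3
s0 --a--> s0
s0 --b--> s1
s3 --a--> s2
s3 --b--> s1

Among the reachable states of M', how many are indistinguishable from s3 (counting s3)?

3

Every state is reachable, so we keep all 4.
P0 = {s1} | {s0,s2,s3}.
No further refinement is possible. Final partition (2 blocks): {s1} | {s0,s2,s3}.
State s3 belongs to the block {s0,s2,s3}, which has 3 states.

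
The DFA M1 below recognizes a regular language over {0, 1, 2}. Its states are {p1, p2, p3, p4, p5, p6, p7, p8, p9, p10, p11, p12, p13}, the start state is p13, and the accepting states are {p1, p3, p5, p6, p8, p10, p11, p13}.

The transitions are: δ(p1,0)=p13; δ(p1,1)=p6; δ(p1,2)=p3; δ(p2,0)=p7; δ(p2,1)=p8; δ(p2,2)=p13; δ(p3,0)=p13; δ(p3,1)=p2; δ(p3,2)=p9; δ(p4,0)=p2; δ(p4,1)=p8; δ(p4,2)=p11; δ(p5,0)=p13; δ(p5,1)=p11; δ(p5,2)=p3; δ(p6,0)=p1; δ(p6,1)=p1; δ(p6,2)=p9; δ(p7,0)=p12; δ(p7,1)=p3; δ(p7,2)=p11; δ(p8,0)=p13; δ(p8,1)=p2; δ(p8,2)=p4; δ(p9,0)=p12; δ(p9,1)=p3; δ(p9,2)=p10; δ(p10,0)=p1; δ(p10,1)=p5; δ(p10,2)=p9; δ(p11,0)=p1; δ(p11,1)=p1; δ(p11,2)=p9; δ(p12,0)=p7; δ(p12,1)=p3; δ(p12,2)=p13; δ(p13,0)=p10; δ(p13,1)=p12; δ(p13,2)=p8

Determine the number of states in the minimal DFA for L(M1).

6

P0 = {p1,p3,p5,p6,p8,p10,p11,p13} | {p2,p4,p7,p9,p12}.
On input 1, block {p1,p3,p5,p6,p8,p10,p11,p13} splits into {p1,p5,p6,p10,p11} and {p3,p8,p13}.
Refine {p1,p5,p6,p10,p11} on symbol 0: members go to different blocks, giving {p6,p10,p11} and {p1,p5}.
On input 2, block {p2,p4,p7,p9,p12} splits into {p4,p7,p9} and {p2,p12}.
On input 0, block {p3,p8,p13} splits into {p3,p8} and {p13}.
No further refinement is possible. Final partition (6 blocks): {p6,p10,p11} | {p4,p7,p9} | {p3,p8} | {p1,p5} | {p2,p12} | {p13}.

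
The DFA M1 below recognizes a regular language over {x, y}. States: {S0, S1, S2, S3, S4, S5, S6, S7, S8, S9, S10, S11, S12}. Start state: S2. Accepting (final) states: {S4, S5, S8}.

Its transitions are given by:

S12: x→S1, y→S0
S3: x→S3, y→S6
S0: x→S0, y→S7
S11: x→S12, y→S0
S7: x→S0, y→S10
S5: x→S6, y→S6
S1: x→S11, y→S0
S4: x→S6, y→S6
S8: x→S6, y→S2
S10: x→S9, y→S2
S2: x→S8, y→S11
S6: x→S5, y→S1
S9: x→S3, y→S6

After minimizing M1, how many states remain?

First remove the unreachable states {S4}; 12 states remain.
P0 = {S5,S8} | {S0,S1,S2,S3,S6,S7,S9,S10,S11,S12}.
Split {S0,S1,S2,S3,S6,S7,S9,S10,S11,S12} by δ(·,x) → {S0,S1,S3,S7,S9,S10,S11,S12} and {S2,S6}.
On input y, block {S0,S1,S3,S7,S9,S10,S11,S12} splits into {S0,S1,S7,S11,S12} and {S3,S9,S10}.
Refine {S0,S1,S7,S11,S12} on symbol y: members go to different blocks, giving {S0,S1,S11,S12} and {S7}.
On input y, block {S0,S1,S11,S12} splits into {S1,S11,S12} and {S0}.
Stable partition: {S5,S8} | {S1,S11,S12} | {S2,S6} | {S3,S9,S10} | {S7} | {S0} — 6 equivalence classes.

6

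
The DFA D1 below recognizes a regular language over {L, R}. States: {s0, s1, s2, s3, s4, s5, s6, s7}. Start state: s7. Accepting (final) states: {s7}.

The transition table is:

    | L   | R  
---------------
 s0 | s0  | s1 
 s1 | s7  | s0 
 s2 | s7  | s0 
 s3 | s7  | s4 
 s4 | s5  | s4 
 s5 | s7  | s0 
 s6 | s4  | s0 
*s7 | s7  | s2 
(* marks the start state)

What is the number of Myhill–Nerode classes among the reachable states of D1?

States {s3,s4,s5,s6} cannot be reached from the start state, so discard them.
Start with accepting vs non-accepting: {s7} | {s0,s1,s2}.
On input L, block {s0,s1,s2} splits into {s1,s2} and {s0}.
No further refinement is possible. Final partition (3 blocks): {s7} | {s1,s2} | {s0}.

3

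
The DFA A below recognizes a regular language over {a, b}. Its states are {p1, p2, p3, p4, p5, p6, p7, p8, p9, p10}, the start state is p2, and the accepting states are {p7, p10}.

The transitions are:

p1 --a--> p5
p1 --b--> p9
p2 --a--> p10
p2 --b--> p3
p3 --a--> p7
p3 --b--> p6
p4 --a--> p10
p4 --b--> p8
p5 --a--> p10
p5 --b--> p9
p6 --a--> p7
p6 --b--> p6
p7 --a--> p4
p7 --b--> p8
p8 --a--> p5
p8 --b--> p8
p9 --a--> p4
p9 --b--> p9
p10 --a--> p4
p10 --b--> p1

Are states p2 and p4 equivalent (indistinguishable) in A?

No

Initial partition by acceptance: {p7,p10} | {p1,p2,p3,p4,p5,p6,p8,p9}.
Refine {p1,p2,p3,p4,p5,p6,p8,p9} on symbol a: members go to different blocks, giving {p2,p3,p4,p5,p6} and {p1,p8,p9}.
Refine {p2,p3,p4,p5,p6} on symbol b: members go to different blocks, giving {p2,p3,p6} and {p4,p5}.
Stable partition: {p7,p10} | {p2,p3,p6} | {p1,p8,p9} | {p4,p5} — 4 equivalence classes.
p2 and p4 end up in different blocks, so they are distinguishable. For instance, the string 'ba' is accepted from only p2.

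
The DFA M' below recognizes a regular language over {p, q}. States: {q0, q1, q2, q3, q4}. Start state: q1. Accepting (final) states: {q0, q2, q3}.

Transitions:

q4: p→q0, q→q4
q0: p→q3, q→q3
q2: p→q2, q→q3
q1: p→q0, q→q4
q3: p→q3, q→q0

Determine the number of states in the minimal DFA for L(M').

States {q2} cannot be reached from the start state, so discard them.
Initial partition by acceptance: {q0,q3} | {q1,q4}.
Stable partition: {q0,q3} | {q1,q4} — 2 equivalence classes.

2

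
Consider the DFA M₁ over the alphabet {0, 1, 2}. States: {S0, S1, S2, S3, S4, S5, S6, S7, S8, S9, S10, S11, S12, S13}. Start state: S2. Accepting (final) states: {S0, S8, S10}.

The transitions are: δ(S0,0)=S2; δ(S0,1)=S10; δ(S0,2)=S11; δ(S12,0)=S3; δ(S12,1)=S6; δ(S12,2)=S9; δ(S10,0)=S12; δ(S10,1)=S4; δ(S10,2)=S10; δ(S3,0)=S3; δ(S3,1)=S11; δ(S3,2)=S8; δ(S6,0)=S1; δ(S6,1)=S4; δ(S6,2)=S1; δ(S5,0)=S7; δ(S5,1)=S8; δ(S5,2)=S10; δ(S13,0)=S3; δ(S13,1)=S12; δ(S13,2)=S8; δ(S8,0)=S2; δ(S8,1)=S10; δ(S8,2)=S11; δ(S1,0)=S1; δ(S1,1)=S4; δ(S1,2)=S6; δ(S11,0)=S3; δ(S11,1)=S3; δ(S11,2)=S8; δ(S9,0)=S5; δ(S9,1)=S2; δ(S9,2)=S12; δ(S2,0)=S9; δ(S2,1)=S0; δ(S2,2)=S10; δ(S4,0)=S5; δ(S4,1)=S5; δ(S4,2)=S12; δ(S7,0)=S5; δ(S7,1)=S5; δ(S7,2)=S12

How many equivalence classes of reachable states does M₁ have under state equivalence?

7

States {S13} cannot be reached from the start state, so discard them.
Initial partition by acceptance: {S0,S8,S10} | {S1,S2,S3,S4,S5,S6,S7,S9,S11,S12}.
Split {S0,S8,S10} by δ(·,1) → {S0,S8} and {S10}.
Split {S1,S2,S3,S4,S5,S6,S7,S9,S11,S12} by δ(·,1) → {S1,S3,S4,S6,S7,S9,S11,S12} and {S2,S5}.
Split {S1,S3,S4,S6,S7,S9,S11,S12} by δ(·,0) → {S1,S3,S6,S11,S12} and {S4,S7,S9}.
On input 1, block {S1,S3,S6,S11,S12} splits into {S3,S11,S12} and {S1,S6}.
Split {S3,S11,S12} by δ(·,1) → {S3,S11} and {S12}.
The partition is now stable with 7 blocks: {S0,S8} | {S3,S11} | {S10} | {S2,S5} | {S4,S7,S9} | {S1,S6} | {S12}.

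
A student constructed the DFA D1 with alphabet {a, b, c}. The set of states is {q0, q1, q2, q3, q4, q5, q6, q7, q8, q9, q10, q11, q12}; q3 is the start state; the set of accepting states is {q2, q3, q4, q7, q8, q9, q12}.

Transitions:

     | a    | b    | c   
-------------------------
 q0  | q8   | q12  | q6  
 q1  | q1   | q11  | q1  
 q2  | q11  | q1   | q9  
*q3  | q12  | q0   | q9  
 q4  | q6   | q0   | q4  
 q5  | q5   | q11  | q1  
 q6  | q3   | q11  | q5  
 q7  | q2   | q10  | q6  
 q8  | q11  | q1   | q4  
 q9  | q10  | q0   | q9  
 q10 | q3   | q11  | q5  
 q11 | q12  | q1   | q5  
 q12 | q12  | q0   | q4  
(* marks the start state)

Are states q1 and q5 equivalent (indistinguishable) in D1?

States {q2,q7} cannot be reached from the start state, so discard them.
Initial partition by acceptance: {q3,q4,q8,q9,q12} | {q0,q1,q5,q6,q10,q11}.
On input a, block {q3,q4,q8,q9,q12} splits into {q4,q8,q9} and {q3,q12}.
On input a, block {q0,q1,q5,q6,q10,q11} splits into {q6,q10,q11} and {q1,q5} and {q0}.
On input b, block {q4,q8,q9} splits into {q4,q9} and {q8}.
Split {q6,q10,q11} by δ(·,b) → {q6,q10} and {q11}.
The partition is now stable with 7 blocks: {q4,q9} | {q6,q10} | {q3,q12} | {q1,q5} | {q0} | {q8} | {q11}.
q1 and q5 lie in the same block of the stable partition, so they are equivalent — no string distinguishes them.

Yes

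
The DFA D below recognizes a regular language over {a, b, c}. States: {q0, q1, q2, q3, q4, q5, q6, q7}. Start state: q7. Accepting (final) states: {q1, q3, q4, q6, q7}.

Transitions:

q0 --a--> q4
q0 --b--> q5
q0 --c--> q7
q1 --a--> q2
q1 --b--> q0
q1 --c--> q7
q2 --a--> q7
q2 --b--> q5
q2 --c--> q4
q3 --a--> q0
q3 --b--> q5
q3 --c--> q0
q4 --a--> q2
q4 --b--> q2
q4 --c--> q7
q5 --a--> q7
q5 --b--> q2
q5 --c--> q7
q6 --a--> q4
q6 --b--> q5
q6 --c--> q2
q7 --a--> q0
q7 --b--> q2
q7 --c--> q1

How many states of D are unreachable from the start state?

No path from q7 leads to q3, q6; the other 6 states are all reachable.

2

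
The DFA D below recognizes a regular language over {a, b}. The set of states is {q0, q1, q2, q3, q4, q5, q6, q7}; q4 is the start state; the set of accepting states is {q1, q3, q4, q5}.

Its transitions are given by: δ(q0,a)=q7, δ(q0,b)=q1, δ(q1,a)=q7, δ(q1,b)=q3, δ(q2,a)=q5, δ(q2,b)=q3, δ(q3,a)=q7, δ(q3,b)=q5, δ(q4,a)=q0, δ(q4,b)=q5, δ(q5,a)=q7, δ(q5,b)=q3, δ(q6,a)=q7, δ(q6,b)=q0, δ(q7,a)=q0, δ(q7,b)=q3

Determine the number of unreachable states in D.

2

Starting at q4 and following transitions, the reachable set is {q0, q1, q3, q4, q5, q7}. That leaves q2, q6 unreachable — 2 in total.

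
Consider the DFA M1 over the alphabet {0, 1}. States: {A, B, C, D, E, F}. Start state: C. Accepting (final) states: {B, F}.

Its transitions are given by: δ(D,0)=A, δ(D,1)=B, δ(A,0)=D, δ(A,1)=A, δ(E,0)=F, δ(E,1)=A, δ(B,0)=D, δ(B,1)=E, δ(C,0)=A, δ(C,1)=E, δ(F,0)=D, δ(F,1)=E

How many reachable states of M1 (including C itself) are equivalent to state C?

1

P0 = {B,F} | {A,C,D,E}.
Refine {A,C,D,E} on symbol 0: members go to different blocks, giving {A,C,D} and {E}.
Refine {A,C,D} on symbol 1: members go to different blocks, giving {A} and {C} and {D}.
No further refinement is possible. Final partition (5 blocks): {B,F} | {A} | {E} | {C} | {D}.
State C belongs to the block {C}, which has 1 states.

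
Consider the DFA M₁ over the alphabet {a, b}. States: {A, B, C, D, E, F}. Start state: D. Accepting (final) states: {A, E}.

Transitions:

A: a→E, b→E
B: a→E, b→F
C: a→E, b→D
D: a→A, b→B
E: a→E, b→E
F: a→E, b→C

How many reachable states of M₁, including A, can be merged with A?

Every state is reachable, so we keep all 6.
P0 = {A,E} | {B,C,D,F}.
The partition is now stable with 2 blocks: {A,E} | {B,C,D,F}.
The equivalence class containing A is {A,E}, of size 2.

2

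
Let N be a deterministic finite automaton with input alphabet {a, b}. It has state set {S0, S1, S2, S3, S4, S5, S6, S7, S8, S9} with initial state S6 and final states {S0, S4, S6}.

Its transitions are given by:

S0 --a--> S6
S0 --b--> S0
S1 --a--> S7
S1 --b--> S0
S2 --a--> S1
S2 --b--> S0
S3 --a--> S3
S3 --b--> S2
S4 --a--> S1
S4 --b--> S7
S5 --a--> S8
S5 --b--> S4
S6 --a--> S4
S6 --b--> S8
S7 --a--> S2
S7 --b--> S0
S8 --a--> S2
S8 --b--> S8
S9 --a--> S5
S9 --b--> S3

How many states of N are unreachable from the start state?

3

No path from S6 leads to S3, S5, S9; the other 7 states are all reachable.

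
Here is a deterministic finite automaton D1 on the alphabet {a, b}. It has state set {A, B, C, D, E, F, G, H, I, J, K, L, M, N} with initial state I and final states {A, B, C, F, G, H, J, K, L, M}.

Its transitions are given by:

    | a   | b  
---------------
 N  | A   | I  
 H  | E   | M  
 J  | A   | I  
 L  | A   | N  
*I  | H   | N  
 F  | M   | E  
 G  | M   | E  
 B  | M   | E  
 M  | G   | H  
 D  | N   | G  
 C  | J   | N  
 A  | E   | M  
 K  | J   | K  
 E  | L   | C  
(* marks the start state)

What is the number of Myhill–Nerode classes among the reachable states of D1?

Reachable states from the start: {A,C,E,G,H,I,J,L,M,N}. Unreachable: {B,D,F,K} — drop them.
P0 = {A,C,G,H,J,L,M} | {E,I,N}.
Refine {A,C,G,H,J,L,M} on symbol a: members go to different blocks, giving {C,G,J,L,M} and {A,H}.
Refine {C,G,J,L,M} on symbol a: members go to different blocks, giving {C,G,M} and {J,L}.
Split {C,G,M} by δ(·,a) → {G,M} and {C}.
Refine {G,M} on symbol b: members go to different blocks, giving {G} and {M}.
On input a, block {E,I,N} splits into {I,N} and {E}.
No further refinement is possible. Final partition (7 blocks): {G} | {I,N} | {A,H} | {J,L} | {C} | {M} | {E}.

7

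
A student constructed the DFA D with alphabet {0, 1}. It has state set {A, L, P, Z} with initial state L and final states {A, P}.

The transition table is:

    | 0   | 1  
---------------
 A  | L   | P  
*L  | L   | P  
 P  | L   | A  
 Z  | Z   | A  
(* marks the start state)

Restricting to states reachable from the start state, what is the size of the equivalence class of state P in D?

2

First remove the unreachable states {Z}; 3 states remain.
Initial partition by acceptance: {A,P} | {L}.
No further refinement is possible. Final partition (2 blocks): {A,P} | {L}.
The equivalence class containing P is {A,P}, of size 2.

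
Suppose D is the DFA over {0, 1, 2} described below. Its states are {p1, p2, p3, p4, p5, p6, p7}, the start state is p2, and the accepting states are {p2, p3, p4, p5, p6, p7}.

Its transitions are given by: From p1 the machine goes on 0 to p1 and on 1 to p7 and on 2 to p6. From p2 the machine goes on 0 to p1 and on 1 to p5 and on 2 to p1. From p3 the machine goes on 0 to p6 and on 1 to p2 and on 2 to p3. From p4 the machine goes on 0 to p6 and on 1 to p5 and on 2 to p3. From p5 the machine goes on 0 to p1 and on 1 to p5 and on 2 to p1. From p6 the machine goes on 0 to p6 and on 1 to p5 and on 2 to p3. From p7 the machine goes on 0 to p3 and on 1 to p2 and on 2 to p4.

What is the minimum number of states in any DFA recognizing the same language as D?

All states are reachable from the start state.
Initial partition by acceptance: {p2,p3,p4,p5,p6,p7} | {p1}.
Refine {p2,p3,p4,p5,p6,p7} on symbol 0: members go to different blocks, giving {p3,p4,p6,p7} and {p2,p5}.
No further refinement is possible. Final partition (3 blocks): {p3,p4,p6,p7} | {p1} | {p2,p5}.

3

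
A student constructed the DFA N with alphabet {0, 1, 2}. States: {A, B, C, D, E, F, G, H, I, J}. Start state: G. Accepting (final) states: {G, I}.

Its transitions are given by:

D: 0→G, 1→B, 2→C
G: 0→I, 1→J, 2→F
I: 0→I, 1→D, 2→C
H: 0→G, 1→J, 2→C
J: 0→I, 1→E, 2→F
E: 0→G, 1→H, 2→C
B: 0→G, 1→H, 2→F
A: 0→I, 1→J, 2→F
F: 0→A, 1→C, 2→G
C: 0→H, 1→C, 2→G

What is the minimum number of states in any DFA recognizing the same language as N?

Initial partition by acceptance: {G,I} | {A,B,C,D,E,F,H,J}.
On input 0, block {A,B,C,D,E,F,H,J} splits into {A,B,D,E,H,J} and {C,F}.
The partition is now stable with 3 blocks: {G,I} | {A,B,D,E,H,J} | {C,F}.

3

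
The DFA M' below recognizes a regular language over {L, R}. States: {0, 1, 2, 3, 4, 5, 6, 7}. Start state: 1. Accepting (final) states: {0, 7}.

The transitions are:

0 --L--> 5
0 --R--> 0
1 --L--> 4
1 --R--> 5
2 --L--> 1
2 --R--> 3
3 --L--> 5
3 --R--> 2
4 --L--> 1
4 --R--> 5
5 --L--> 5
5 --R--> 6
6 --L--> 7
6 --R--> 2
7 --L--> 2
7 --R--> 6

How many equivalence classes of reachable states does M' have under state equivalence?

6

First remove the unreachable states {0}; 7 states remain.
Initial partition by acceptance: {7} | {1,2,3,4,5,6}.
On input L, block {1,2,3,4,5,6} splits into {1,2,3,4,5} and {6}.
Split {1,2,3,4,5} by δ(·,R) → {1,2,3,4} and {5}.
On input L, block {1,2,3,4} splits into {1,2,4} and {3}.
On input R, block {1,2,4} splits into {1,4} and {2}.
Stable partition: {7} | {1,4} | {6} | {5} | {3} | {2} — 6 equivalence classes.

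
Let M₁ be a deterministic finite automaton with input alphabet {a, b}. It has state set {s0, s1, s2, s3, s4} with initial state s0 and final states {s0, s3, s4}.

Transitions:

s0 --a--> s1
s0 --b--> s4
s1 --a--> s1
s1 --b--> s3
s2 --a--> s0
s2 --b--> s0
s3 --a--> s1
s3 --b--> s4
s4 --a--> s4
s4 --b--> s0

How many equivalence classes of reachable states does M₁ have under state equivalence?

States {s2} cannot be reached from the start state, so discard them.
Initial partition by acceptance: {s0,s3,s4} | {s1}.
Split {s0,s3,s4} by δ(·,a) → {s0,s3} and {s4}.
Stable partition: {s0,s3} | {s1} | {s4} — 3 equivalence classes.

3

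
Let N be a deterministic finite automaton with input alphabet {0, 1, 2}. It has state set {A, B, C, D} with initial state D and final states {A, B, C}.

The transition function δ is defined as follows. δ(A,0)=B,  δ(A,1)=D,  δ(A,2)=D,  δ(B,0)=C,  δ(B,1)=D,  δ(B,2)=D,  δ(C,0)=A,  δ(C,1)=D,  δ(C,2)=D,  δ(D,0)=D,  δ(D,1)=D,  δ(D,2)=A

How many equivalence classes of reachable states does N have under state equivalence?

2

P0 = {A,B,C} | {D}.
Stable partition: {A,B,C} | {D} — 2 equivalence classes.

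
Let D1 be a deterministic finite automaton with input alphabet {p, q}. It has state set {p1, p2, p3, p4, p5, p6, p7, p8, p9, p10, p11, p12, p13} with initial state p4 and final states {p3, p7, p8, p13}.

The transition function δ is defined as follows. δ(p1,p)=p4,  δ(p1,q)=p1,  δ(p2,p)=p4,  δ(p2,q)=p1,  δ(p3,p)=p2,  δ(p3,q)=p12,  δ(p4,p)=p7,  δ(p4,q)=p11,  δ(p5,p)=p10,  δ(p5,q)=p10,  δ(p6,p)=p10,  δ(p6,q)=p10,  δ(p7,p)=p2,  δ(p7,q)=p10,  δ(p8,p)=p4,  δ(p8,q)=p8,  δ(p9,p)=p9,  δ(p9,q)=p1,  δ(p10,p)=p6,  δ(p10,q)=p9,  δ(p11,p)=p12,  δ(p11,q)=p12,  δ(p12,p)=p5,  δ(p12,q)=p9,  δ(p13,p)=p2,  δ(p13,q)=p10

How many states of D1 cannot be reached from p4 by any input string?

No path from p4 leads to p3, p8, p13; the other 10 states are all reachable.

3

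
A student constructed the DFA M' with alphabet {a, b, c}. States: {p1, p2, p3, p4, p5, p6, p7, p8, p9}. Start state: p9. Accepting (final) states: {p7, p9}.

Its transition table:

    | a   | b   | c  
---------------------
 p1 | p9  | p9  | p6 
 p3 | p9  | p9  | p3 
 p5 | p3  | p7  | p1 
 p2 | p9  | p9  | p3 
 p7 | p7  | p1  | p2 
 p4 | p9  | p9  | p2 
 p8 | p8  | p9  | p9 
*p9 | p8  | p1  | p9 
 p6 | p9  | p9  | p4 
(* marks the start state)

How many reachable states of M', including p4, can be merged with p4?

5

First remove the unreachable states {p5,p7}; 7 states remain.
P0 = {p9} | {p1,p2,p3,p4,p6,p8}.
On input a, block {p1,p2,p3,p4,p6,p8} splits into {p1,p2,p3,p4,p6} and {p8}.
The partition is now stable with 3 blocks: {p9} | {p1,p2,p3,p4,p6} | {p8}.
The equivalence class containing p4 is {p1,p2,p3,p4,p6}, of size 5.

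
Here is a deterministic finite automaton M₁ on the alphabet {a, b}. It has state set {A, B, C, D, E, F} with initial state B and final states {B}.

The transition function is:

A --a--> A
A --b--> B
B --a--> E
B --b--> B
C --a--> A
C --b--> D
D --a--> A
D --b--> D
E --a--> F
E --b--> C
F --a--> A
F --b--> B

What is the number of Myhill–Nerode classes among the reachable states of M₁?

3

All states are reachable from the start state.
Start with accepting vs non-accepting: {B} | {A,C,D,E,F}.
Refine {A,C,D,E,F} on symbol b: members go to different blocks, giving {C,D,E} and {A,F}.
The partition is now stable with 3 blocks: {B} | {C,D,E} | {A,F}.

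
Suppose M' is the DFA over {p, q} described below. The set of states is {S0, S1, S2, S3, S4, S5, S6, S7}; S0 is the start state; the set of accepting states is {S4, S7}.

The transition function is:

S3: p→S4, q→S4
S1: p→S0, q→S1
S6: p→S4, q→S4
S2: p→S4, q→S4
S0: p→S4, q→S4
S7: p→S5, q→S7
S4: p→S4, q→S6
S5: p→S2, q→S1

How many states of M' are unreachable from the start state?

Starting at S0 and following transitions, the reachable set is {S0, S4, S6}. That leaves S1, S2, S3, S5, S7 unreachable — 5 in total.

5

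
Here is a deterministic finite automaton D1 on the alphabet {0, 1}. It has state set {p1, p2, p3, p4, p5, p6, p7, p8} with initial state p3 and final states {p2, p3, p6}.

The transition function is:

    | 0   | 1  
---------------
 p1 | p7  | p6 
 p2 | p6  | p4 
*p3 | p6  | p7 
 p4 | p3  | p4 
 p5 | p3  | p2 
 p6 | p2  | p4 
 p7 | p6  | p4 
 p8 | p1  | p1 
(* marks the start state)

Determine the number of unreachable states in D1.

Starting at p3 and following transitions, the reachable set is {p2, p3, p4, p6, p7}. That leaves p1, p5, p8 unreachable — 3 in total.

3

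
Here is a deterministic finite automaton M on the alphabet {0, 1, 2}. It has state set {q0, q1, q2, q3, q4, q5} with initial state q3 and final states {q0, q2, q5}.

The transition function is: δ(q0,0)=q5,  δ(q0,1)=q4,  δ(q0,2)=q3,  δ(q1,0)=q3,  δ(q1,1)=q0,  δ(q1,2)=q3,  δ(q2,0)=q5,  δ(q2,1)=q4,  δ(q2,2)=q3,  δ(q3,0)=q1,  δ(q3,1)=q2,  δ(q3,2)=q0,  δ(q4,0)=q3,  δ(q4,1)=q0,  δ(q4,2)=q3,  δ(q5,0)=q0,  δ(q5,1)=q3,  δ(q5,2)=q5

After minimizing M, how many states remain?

Initial partition by acceptance: {q0,q2,q5} | {q1,q3,q4}.
On input 2, block {q0,q2,q5} splits into {q0,q2} and {q5}.
Split {q1,q3,q4} by δ(·,2) → {q1,q4} and {q3}.
No further refinement is possible. Final partition (4 blocks): {q0,q2} | {q1,q4} | {q5} | {q3}.

4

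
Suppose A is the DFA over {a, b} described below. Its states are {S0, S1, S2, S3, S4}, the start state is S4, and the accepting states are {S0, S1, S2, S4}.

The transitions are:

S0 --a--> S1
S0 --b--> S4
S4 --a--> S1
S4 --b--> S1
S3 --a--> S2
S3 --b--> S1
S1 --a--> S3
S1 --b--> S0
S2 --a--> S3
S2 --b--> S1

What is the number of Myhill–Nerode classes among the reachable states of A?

5

Initial partition by acceptance: {S0,S1,S2,S4} | {S3}.
On input a, block {S0,S1,S2,S4} splits into {S0,S4} and {S1,S2}.
Refine {S0,S4} on symbol b: members go to different blocks, giving {S0} and {S4}.
Refine {S1,S2} on symbol b: members go to different blocks, giving {S1} and {S2}.
The partition is now stable with 5 blocks: {S0} | {S3} | {S1} | {S4} | {S2}.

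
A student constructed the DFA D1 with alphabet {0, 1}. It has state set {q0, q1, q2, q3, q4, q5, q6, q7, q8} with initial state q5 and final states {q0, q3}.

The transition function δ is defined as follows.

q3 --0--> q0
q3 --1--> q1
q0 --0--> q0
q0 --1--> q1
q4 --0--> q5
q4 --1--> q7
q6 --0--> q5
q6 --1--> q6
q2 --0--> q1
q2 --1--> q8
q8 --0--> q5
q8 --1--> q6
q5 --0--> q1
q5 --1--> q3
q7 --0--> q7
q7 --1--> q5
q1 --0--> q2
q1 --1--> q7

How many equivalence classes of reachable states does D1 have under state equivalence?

Reachable states from the start: {q0,q1,q2,q3,q5,q6,q7,q8}. Unreachable: {q4} — drop them.
Start with accepting vs non-accepting: {q0,q3} | {q1,q2,q5,q6,q7,q8}.
On input 1, block {q1,q2,q5,q6,q7,q8} splits into {q1,q2,q6,q7,q8} and {q5}.
Refine {q1,q2,q6,q7,q8} on symbol 0: members go to different blocks, giving {q1,q2,q7} and {q6,q8}.
Refine {q1,q2,q7} on symbol 1: members go to different blocks, giving {q1} and {q2} and {q7}.
The partition is now stable with 6 blocks: {q0,q3} | {q1} | {q5} | {q6,q8} | {q2} | {q7}.

6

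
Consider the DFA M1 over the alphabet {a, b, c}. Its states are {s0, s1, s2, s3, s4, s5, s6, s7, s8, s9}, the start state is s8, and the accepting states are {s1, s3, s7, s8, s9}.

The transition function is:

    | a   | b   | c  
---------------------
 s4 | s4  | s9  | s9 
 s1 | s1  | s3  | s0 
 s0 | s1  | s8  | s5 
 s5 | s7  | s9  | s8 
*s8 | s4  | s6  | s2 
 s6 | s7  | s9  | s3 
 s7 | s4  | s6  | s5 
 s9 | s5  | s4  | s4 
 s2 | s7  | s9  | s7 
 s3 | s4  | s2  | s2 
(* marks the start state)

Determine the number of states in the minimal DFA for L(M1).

4

States {s0,s1} cannot be reached from the start state, so discard them.
Initial partition by acceptance: {s3,s7,s8,s9} | {s2,s4,s5,s6}.
On input a, block {s2,s4,s5,s6} splits into {s2,s5,s6} and {s4}.
On input a, block {s3,s7,s8,s9} splits into {s3,s7,s8} and {s9}.
No further refinement is possible. Final partition (4 blocks): {s3,s7,s8} | {s2,s5,s6} | {s4} | {s9}.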